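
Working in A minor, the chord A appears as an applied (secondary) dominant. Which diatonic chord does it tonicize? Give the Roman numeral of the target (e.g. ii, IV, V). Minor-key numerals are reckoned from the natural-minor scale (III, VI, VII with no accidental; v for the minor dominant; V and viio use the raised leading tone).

The chord is a major triad on A.
A dominant resolves down a perfect fifth: A → D. In A minor, D is scale degree 4, i.e. iv.

iv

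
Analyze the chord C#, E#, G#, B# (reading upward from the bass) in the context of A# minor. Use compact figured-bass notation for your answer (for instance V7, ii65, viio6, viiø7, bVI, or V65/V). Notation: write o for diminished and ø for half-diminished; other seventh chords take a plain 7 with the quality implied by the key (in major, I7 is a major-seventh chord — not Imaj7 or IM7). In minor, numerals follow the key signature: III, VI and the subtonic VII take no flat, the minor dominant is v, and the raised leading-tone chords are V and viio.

Stacked in thirds the chord is C#-E#-G#-B#: a major seventh chord on C#.
C# is scale degree 3 in A# minor, and a major seventh chord on that degree is written III7.

III7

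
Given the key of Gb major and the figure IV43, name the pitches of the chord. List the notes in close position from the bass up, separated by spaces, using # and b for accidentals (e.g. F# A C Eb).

Gb Bb Cb Eb

The numeral's case and figure indicate a major seventh chord. In Gb major its root, the subdominant, is Cb.
Stacking thirds from Cb gives Cb-Eb-Gb-Bb.
The figured bass 43 indicates second inversion, placing the fifth (Gb) in the bass: Gb-Bb-Cb-Eb.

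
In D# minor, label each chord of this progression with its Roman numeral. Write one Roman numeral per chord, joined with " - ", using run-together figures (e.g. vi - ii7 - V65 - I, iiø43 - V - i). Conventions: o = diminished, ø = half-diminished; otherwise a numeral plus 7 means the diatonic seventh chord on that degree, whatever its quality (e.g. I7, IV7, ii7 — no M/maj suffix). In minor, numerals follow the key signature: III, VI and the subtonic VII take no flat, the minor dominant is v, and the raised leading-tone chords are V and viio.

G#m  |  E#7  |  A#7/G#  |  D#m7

iv - V7/V - V42 - i7

G#m: minor triad on G# = scale degree 4 → iv.
E#7: chromatic; E# is V of V, so V7/V.
A#7/G#: dominant seventh chord on A# = scale degree 5 → V42.
D#m7: root D# is the tonic; minor seventh chord there is i7.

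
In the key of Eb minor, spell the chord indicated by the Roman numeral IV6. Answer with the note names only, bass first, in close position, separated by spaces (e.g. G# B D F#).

C Eb Ab

Scale degree 4 in Eb minor is Ab; here the chord built on it is altered to a major triad. IV6 is the major subdominant, borrowed from the parallel major.
So the chord is Ab-C-Eb.
With the 6 figure the chord is in first inversion; from the bass C upward in close position it reads C-Eb-Ab.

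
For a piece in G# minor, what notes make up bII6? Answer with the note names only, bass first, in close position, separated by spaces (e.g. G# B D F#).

C# E A

bII6 is the Neapolitan sixth — a major triad on the lowered second degree, here in its customary first inversion. In G# minor that root is A.
So the chord is A-C#-E, a major triad.
The figured bass 6 indicates first inversion, placing the third (C#) in the bass: C#-E-A.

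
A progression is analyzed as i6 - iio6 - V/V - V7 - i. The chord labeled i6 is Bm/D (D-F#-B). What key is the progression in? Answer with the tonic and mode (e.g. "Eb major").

B minor

The chord Bm/D is a minor triad rooted on B; its label is i6.
If B is scale degree 1 and the mode makes that degree carry a minor triad, the tonic is B and the mode is minor.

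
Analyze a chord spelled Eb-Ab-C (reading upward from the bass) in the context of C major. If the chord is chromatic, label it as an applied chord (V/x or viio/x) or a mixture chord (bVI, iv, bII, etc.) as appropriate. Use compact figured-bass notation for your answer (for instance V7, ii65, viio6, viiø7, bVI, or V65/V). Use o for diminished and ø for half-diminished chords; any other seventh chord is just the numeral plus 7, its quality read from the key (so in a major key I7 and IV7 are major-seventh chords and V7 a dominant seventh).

bVI64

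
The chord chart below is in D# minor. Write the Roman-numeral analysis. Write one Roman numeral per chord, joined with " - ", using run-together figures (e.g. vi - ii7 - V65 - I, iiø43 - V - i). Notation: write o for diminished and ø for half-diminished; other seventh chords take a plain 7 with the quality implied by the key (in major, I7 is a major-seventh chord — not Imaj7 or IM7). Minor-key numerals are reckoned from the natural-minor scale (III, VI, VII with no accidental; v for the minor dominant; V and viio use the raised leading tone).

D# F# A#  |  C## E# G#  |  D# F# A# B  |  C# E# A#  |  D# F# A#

i - viio - VI65 - v6 - i

D#-F#-A#: minor triad on D# = scale degree 1 → i.
C##-E#-G# has root C##, degree 7 in D# minor, so viio.
D#-F#-A#-B: major seventh chord on B = scale degree 6 → VI65.
C#-E#-A#: root A# is the dominant; minor triad there is v6.
D#-F#-A#: minor triad on D# = scale degree 1 → i.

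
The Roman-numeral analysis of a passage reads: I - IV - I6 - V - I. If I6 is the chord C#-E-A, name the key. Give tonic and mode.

The chord A/C# is a major triad rooted on A; its label is I6.
If A is scale degree 1 and the mode makes that degree carry a major triad, the tonic is A and the mode is major.

A major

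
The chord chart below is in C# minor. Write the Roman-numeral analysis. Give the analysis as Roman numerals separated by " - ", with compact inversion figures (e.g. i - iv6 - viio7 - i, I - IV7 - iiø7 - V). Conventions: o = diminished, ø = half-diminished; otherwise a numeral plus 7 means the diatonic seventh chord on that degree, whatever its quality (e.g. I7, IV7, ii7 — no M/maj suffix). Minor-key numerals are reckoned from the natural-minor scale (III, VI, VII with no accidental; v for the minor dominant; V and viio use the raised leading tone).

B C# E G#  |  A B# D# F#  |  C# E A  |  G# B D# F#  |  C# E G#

B-C#-E-G# has root C#, degree 1 in C# minor, so i42.
A-B#-D#-F#: fully diminished seventh chord on B# = scale degree 7 → viio42.
C#-E-A has root A, degree 6 in C# minor, so VI6.
G#-B-D#-F#: root G# is the dominant; minor seventh chord there is v7.
C#-E-G#: minor triad on C# = scale degree 1 → i.

i42 - viio42 - VI6 - v7 - i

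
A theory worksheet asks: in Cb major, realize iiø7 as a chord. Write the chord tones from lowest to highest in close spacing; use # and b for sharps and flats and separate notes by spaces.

Db Fb Abb Cb

iiø7 is the half-diminished supertonic seventh, borrowed from the parallel minor. In Cb major that root is Db.
So the chord is Db-Fb-Abb-Cb.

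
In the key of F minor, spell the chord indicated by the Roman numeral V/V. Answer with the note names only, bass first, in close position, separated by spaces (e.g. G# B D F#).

The slash means an applied dominant: we want the dominant of V. In F minor, V is C major, and its dominant is built on G.
Building a major triad on G gives G-B-D.

G B D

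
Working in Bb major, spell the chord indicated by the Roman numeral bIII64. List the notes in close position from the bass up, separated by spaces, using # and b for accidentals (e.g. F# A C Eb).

Ab Db F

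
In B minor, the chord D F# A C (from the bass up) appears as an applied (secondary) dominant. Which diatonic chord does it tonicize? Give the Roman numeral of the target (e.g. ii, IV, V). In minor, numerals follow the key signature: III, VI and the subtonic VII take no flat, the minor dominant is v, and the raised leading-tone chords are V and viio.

The chord is a dominant seventh chord on D.
A dominant resolves down a perfect fifth: D → G. In B minor, G is scale degree 6, i.e. VI.

VI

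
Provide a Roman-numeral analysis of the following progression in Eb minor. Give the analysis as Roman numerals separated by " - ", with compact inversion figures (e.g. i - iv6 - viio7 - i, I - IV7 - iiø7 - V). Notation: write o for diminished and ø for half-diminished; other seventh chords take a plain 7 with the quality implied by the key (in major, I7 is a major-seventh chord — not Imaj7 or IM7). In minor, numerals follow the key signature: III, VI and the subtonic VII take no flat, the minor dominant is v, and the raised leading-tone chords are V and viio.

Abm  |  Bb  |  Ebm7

iv - V - i7

Abm has root Ab, degree 4 in Eb minor, so iv.
Bb: major triad on Bb = scale degree 5 → V.
Ebm7: root Eb is the tonic; minor seventh chord there is i7.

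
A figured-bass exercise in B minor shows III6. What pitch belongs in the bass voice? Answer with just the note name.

F#

III in B minor has root D; the chord is D-F#-A.
The figure 6 means first inversion — the third is in the bass.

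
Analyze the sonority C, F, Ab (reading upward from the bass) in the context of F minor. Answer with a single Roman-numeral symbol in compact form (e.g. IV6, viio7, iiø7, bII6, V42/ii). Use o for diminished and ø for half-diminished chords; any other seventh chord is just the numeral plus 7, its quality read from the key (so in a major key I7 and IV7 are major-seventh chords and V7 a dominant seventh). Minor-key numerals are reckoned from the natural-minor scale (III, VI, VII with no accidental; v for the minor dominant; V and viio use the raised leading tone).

i64

The pitches F-Ab-C form a minor triad rooted on F.
In F minor, F is the tonic; the diatonic minor triad there is i.
With C in the bass the chord is in second inversion, so the figured bass is 64.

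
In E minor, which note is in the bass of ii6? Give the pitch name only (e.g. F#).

A

ii in E minor has root F#; the chord is F#-A-C#.
The figure 6 means first inversion — the third is in the bass.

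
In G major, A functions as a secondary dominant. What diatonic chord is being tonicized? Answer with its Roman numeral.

V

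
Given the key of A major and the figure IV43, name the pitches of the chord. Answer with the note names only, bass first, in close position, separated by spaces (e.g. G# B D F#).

A C# D F#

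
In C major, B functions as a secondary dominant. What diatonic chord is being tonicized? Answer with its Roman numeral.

iii

The chord is a major triad on B.
A dominant resolves down a perfect fifth: B → E. In C major, E is scale degree 3, i.e. iii.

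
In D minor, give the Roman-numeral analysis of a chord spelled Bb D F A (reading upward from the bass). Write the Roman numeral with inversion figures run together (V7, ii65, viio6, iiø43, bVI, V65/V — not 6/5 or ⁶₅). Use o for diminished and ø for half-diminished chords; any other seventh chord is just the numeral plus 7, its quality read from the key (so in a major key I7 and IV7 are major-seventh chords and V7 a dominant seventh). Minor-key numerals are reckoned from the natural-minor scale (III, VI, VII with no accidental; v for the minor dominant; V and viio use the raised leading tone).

Stacked in thirds the chord is Bb-D-F-A: a major seventh chord on Bb.
Bb is scale degree 6 in D minor, and a major seventh chord on that degree is written VI7.

VI7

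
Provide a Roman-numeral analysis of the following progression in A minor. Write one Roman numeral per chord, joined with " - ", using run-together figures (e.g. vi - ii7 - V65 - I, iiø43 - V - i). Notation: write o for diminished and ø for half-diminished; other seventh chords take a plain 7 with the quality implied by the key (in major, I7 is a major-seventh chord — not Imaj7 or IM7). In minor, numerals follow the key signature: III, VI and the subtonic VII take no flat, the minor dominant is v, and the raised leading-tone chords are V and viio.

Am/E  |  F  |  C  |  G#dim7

Am/E: root A is the tonic; minor triad there is i64.
F: root F is the submediant; major triad there is VI.
C has root C, degree 3 in A minor, so III.
G#dim7: fully diminished seventh chord on G# = scale degree 7 → viio7.

i64 - VI - III - viio7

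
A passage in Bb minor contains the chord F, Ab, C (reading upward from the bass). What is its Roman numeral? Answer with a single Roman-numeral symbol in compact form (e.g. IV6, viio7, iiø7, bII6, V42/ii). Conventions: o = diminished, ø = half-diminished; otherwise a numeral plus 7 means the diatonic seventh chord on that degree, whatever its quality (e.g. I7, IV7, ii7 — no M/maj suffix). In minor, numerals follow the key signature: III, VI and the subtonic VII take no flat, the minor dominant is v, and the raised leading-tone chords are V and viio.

v

Stacked in thirds the chord is F-Ab-C: a minor triad on F.
F is scale degree 5 in Bb minor, and a minor triad on that degree is written v.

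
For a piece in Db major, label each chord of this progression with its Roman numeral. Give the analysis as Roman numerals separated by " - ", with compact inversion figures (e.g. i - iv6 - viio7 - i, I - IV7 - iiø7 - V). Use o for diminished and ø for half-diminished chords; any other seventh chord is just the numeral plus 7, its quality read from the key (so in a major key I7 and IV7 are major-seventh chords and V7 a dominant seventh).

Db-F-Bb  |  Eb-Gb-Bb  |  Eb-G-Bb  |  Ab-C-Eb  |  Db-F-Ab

vi6 - ii - V/V - V - I

Db-F-Bb has root Bb, degree 6 in Db major, so vi6.
Eb-Gb-Bb: minor triad on Eb = scale degree 2 → ii.
Eb-G-Bb: chromatic; Eb is V of V, so V/V.
Ab-C-Eb: root Ab is the dominant; major triad there is V.
Db-F-Ab: root Db is the tonic; major triad there is I.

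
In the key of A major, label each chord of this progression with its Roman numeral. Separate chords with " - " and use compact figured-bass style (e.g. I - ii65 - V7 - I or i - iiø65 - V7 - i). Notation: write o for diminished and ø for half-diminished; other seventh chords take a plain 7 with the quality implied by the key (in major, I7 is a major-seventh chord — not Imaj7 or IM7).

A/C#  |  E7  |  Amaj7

A/C#: major triad on A = scale degree 1 → I6.
E7 has root E, degree 5 in A major, so V7.
Amaj7: major seventh chord on A = scale degree 1 → I7.

I6 - V7 - I7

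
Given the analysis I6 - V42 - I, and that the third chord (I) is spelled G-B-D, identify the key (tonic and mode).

The anchor chord is a major triad on G, labeled I.
If G is scale degree 1 and the mode makes that degree carry a major triad, the tonic is G and the mode is major.

G major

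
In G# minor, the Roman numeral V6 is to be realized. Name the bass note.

F##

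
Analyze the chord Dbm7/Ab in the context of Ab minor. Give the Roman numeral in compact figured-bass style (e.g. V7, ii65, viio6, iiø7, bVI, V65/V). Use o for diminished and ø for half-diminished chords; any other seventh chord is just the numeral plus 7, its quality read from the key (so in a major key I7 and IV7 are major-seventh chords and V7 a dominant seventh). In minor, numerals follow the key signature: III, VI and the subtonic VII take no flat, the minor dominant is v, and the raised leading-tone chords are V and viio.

iv43

The pitches Db-Fb-Ab-Cb form a minor seventh chord rooted on Db.
In Ab minor, Db is the subdominant; the diatonic minor seventh chord there is iv7.
With Ab in the bass the chord is in second inversion, so the figured bass is 43.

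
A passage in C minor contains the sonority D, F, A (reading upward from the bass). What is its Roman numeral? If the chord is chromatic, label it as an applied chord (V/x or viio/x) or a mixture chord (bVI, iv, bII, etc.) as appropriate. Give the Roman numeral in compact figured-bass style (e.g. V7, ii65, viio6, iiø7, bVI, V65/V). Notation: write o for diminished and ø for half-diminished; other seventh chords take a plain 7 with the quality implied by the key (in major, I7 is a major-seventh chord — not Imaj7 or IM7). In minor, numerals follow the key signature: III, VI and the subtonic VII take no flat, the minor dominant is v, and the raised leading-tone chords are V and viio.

ii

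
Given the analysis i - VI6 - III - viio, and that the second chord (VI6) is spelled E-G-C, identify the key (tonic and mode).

E minor

VI6 is given as E-G-C — a major triad with root C.
If C is scale degree 6 and the mode makes that degree carry a major triad, the tonic is E and the mode is minor.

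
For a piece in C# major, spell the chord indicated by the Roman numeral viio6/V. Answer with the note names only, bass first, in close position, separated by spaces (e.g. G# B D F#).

viio6/V is a secondary leading-tone chord. The target V is G# in C# major; the applied chord is rooted a semitone below, on F##.
Building a diminished triad on F## gives F##-A#-C#.
With the 6 figure the chord is in first inversion; from the bass A# upward in close position it reads A#-C#-F##.

A# C# F##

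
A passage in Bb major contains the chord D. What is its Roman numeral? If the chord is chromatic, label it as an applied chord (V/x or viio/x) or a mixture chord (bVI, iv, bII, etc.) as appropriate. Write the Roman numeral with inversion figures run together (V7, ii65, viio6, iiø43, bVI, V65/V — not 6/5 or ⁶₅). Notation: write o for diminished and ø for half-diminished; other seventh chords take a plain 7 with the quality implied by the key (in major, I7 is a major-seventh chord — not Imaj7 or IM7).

V/vi

Stacked in thirds the chord is D-F#-A: a major triad on D.
D is not a diatonic chord root with this quality in Bb major, but it lies a perfect fifth above G (vi), so the chord functions as an applied dominant of vi.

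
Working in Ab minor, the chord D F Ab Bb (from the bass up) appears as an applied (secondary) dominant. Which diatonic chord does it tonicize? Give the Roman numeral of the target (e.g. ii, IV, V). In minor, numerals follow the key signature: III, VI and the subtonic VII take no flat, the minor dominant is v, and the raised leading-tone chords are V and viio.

V

The chord is a dominant seventh chord on Bb.
A dominant resolves down a perfect fifth: Bb → Eb. In Ab minor, Eb is scale degree 5, i.e. V.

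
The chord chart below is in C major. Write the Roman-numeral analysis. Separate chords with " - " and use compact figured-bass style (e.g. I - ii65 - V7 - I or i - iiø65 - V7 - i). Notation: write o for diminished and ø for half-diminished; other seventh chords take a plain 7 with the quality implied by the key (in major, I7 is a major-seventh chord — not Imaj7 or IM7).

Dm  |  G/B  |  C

Dm: root D is the supertonic; minor triad there is ii.
G/B: root G is the dominant; major triad there is V6.
C has root C, degree 1 in C major, so I.

ii - V6 - I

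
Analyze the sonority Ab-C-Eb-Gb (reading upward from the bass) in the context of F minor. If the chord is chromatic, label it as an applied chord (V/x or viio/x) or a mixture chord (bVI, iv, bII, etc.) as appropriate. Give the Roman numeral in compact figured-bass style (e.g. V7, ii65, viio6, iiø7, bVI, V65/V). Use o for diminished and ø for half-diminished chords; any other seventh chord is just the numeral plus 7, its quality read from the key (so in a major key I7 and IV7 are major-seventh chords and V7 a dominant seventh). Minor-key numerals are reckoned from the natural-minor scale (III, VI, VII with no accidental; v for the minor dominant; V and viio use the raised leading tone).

Stacked in thirds the chord is Ab-C-Eb-Gb: a dominant seventh chord on Ab.
Ab is not a diatonic chord root with this quality in F minor, but it lies a perfect fifth above Db (VI), so the chord functions as an applied dominant of VI.

V7/VI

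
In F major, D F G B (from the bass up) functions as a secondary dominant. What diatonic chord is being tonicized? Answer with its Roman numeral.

V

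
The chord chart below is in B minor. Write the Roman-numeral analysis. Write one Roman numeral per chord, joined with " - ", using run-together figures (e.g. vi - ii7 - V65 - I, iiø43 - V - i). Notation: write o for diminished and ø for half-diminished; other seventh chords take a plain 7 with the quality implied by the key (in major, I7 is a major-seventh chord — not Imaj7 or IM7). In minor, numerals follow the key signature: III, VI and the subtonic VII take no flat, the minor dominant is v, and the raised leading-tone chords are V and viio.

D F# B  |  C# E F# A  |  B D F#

D-F#-B: minor triad on B = scale degree 1 → i6.
C#-E-F#-A: root F# is the dominant; minor seventh chord there is v43.
B-D-F#: root B is the tonic; minor triad there is i.

i6 - v43 - i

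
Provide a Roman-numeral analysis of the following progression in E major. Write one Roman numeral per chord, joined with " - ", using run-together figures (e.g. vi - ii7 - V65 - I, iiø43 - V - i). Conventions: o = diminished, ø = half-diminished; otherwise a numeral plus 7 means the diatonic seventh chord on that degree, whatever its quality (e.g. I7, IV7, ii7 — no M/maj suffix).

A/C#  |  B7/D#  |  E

A/C#: major triad on A = scale degree 4 → IV6.
B7/D#: root B is the dominant; dominant seventh chord there is V65.
E: root E is the tonic; major triad there is I.

IV6 - V65 - I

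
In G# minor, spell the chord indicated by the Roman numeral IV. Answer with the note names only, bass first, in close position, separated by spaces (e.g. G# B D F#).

Scale degree 4 in G# minor is C#; here the chord built on it is altered to a major triad. IV is the major subdominant, borrowed from the parallel major.
So the chord is C#-E#-G#.

C# E# G#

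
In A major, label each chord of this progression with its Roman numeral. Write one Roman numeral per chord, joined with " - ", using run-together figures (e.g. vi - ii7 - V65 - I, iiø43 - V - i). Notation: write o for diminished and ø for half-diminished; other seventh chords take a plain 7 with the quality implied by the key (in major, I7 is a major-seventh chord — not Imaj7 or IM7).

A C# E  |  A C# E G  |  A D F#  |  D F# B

A-C#-E: root A is the tonic; major triad there is I.
A-C#-E-G: a dominant seventh chord on A, the applied dominant of IV → V7/IV.
A-D-F# has root D, degree 4 in A major, so IV64.
D-F#-B: minor triad on B = scale degree 2 → ii6.

I - V7/IV - IV64 - ii6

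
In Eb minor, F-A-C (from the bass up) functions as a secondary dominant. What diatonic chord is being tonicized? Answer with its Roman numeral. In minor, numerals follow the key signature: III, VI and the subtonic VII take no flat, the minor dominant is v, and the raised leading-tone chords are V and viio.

The chord is a major triad on F.
A dominant resolves down a perfect fifth: F → Bb. In Eb minor, Bb is scale degree 5, i.e. V.

V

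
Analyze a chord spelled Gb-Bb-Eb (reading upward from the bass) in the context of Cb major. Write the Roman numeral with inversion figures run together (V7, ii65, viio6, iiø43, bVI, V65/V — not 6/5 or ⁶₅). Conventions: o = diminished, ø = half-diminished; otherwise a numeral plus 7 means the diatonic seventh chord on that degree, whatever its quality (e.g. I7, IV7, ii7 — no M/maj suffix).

iii6

The pitches Eb-Gb-Bb form a minor triad rooted on Eb.
In Cb major, Eb is the mediant; the diatonic minor triad there is iii.
With Gb in the bass the chord is in first inversion, so the figured bass is 6.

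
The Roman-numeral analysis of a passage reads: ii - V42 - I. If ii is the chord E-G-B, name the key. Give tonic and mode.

D major

The anchor chord is a minor triad on E, labeled ii.
If E is scale degree 2 and the mode makes that degree carry a minor triad, the tonic is D and the mode is major.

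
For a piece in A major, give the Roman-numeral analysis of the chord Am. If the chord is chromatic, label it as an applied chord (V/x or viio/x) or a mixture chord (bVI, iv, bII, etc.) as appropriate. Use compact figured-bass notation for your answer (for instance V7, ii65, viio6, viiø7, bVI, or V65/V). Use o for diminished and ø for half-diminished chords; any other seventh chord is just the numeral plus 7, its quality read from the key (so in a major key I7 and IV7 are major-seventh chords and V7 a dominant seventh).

i

The pitches A-C-E form a minor triad rooted on A.
A is the first degree of A major. This is the minor tonic, borrowed from the parallel minor.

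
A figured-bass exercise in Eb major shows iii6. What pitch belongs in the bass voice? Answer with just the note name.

iii in Eb major has root G; the chord is G-Bb-D.
The figure 6 means first inversion — the third is in the bass.

Bb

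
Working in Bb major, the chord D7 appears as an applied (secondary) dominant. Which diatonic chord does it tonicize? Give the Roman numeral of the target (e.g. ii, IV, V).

The chord is a dominant seventh chord on D.
A dominant resolves down a perfect fifth: D → G. In Bb major, G is scale degree 6, i.e. vi.

vi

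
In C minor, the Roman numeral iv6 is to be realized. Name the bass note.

iv in C minor has root F; the chord is F-Ab-C.
The figure 6 means first inversion — the third is in the bass.

Ab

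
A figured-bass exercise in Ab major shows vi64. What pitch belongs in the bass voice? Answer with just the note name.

C

vi in Ab major has root F; the chord is F-Ab-C.
The figure 64 means second inversion — the fifth is in the bass.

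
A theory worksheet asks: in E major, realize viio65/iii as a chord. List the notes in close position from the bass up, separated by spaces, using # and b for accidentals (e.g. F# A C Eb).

A# C# E F##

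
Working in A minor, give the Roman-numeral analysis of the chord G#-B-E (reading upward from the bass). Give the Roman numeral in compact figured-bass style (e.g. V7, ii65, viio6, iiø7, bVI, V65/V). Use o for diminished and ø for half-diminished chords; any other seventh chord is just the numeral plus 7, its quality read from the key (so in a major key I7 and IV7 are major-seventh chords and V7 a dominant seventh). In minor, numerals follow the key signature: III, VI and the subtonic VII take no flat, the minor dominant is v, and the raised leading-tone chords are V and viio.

V6

The pitches E-G#-B form a major triad rooted on E.
E is scale degree 5 in A minor, and a major triad on that degree is written V.
With G# in the bass the chord is in first inversion, so the figured bass is 6.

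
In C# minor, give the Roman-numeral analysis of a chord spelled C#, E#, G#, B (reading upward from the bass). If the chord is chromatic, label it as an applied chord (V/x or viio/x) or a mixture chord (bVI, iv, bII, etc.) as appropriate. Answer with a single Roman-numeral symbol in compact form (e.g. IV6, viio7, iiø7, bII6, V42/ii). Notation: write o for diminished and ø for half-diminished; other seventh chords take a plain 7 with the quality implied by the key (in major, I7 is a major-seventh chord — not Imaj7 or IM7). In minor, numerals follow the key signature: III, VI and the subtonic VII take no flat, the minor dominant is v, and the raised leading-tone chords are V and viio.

V7/iv

The pitches C#-E#-G#-B form a dominant seventh chord rooted on C#.
C# is not a diatonic chord root with this quality in C# minor, but it lies a perfect fifth above F# (iv), so the chord functions as an applied dominant of iv.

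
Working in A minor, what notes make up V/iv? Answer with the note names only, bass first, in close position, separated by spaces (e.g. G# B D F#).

The slash means an applied dominant: we want the dominant of iv. In A minor, iv is D minor, and its dominant is built on A.
Building a major triad on A gives A-C#-E.

A C# E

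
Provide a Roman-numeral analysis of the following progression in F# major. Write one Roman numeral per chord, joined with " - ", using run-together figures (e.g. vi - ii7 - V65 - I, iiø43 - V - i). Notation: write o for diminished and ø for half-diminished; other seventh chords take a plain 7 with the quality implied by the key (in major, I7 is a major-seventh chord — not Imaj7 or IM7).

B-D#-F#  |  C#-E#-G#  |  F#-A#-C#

B-D#-F# has root B, degree 4 in F# major, so IV.
C#-E#-G#: root C# is the dominant; major triad there is V.
F#-A#-C#: major triad on F# = scale degree 1 → I.

IV - V - I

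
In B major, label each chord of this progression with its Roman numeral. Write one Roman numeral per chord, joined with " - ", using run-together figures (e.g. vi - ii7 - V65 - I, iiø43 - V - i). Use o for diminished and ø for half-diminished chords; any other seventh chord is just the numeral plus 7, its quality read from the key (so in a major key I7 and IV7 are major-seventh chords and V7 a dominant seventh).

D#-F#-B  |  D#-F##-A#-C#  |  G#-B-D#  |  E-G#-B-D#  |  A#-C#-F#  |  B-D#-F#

I6 - V7/vi - vi - IV7 - V6 - I

D#-F#-B: root B is the tonic; major triad there is I6.
D#-F##-A#-C#: chromatic; D# is V of vi, so V7/vi.
G#-B-D#: root G# is the submediant; minor triad there is vi.
E-G#-B-D# has root E, degree 4 in B major, so IV7.
A#-C#-F# has root F#, degree 5 in B major, so V6.
B-D#-F#: major triad on B = scale degree 1 → I.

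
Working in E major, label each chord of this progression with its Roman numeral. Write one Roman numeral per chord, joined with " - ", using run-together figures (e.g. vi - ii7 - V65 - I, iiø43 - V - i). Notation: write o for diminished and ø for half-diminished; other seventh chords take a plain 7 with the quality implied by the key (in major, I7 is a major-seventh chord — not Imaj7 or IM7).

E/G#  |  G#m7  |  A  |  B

E/G# has root E, degree 1 in E major, so I6.
G#m7 has root G#, degree 3 in E major, so iii7.
A: root A is the subdominant; major triad there is IV.
B has root B, degree 5 in E major, so V.

I6 - iii7 - IV - V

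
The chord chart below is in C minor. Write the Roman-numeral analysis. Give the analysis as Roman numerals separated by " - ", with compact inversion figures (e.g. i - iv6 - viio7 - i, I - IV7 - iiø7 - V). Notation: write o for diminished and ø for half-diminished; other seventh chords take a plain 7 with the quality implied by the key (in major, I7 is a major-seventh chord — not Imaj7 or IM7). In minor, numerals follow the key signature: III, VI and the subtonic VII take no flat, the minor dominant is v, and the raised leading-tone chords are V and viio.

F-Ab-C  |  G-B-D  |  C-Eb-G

iv - V - i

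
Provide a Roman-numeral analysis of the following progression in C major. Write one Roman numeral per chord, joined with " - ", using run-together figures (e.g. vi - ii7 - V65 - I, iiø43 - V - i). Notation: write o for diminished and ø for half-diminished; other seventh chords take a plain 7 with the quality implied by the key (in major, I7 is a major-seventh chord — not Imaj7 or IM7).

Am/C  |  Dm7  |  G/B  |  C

Am/C: minor triad on A = scale degree 6 → vi6.
Dm7: minor seventh chord on D = scale degree 2 → ii7.
G/B has root G, degree 5 in C major, so V6.
C has root C, degree 1 in C major, so I.

vi6 - ii7 - V6 - I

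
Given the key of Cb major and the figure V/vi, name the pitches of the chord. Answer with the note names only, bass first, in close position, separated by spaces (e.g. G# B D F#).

V/vi is a secondary dominant — the dominant triad of vi. vi in Cb major is Ab, so the applied chord's root is Eb, a perfect fifth above.
Building a major triad on Eb gives Eb-G-Bb.

Eb G Bb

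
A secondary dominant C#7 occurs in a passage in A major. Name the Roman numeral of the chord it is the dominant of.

The chord is a dominant seventh chord on C#.
A dominant resolves down a perfect fifth: C# → F#. In A major, F# is scale degree 6, i.e. vi.

vi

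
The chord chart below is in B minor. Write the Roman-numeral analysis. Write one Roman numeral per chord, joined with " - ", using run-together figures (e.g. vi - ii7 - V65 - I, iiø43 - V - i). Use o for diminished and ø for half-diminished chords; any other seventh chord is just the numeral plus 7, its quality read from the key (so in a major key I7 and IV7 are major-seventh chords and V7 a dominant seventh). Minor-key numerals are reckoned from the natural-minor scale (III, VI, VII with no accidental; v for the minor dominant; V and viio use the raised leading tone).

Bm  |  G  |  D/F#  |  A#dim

i - VI - III6 - viio

Bm: minor triad on B = scale degree 1 → i.
G has root G, degree 6 in B minor, so VI.
D/F#: major triad on D = scale degree 3 → III6.
A#dim: root A# is the leading tone; diminished triad there is viio.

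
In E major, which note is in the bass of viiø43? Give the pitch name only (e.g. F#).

viiø in E major has root D#; the chord is D#-F#-A-C#.
The figure 43 means second inversion — the fifth is in the bass.

A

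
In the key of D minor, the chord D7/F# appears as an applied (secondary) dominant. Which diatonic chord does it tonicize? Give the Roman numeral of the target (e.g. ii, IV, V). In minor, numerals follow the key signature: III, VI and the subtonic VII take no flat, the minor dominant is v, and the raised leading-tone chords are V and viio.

The chord is a dominant seventh chord on D.
A dominant resolves down a perfect fifth: D → G. In D minor, G is scale degree 4, i.e. iv.

iv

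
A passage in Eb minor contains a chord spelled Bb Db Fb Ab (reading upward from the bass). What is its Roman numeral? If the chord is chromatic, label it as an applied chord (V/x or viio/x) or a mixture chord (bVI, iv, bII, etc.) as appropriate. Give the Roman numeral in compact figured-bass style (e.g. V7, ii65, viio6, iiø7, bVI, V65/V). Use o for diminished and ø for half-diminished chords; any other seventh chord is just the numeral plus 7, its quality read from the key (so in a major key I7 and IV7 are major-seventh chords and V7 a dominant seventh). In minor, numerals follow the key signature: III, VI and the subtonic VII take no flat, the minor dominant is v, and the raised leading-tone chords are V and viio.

Stacked in thirds the chord is Bb-Db-Fb-Ab: a half-diminished seventh chord on Bb.
Bb sits a half step below Cb (VI in Eb minor); a diminished chord there is the applied leading-tone chord of VI.

viiø7/VI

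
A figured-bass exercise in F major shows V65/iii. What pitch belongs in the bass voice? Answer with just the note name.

The applied chord V65/iii is rooted on E: E-G#-B-D.
The figure 65 means first inversion — the third is in the bass.

G#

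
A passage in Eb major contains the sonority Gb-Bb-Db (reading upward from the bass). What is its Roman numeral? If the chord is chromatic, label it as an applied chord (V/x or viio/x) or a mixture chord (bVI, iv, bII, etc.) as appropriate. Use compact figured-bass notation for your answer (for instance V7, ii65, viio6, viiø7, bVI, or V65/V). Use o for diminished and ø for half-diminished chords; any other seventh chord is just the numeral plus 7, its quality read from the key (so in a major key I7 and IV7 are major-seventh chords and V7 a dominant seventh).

bIII

Stacked in thirds the chord is Gb-Bb-Db: a major triad on Gb.
Gb is the lowered third degree of Eb major (diatonic 3 would be G). This is a major triad on the lowered third degree, borrowed from the parallel minor.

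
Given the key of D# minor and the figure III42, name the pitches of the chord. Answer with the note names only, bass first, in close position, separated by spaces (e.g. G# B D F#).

The numeral's case and figure indicate a major seventh chord. In D# minor its root, the third degree, is F#.
Stacking thirds from F# gives F#-A#-C#-E#.
The figured bass 42 indicates third inversion, placing the seventh (E#) in the bass: E#-F#-A#-C#.

E# F# A# C#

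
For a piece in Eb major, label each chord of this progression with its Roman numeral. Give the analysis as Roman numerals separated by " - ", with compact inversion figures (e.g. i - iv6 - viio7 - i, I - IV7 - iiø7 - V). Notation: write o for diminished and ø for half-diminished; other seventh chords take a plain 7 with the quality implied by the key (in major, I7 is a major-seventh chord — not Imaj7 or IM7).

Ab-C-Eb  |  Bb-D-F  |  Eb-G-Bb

Ab-C-Eb has root Ab, degree 4 in Eb major, so IV.
Bb-D-F has root Bb, degree 5 in Eb major, so V.
Eb-G-Bb has root Eb, degree 1 in Eb major, so I.

IV - V - I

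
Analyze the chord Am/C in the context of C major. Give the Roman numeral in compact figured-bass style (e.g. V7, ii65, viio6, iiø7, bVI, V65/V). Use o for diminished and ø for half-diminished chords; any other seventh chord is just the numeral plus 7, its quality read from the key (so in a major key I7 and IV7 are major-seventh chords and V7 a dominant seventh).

vi6

The pitches A-C-E form a minor triad rooted on A.
A is scale degree 6 in C major, and a minor triad on that degree is written vi.
With C in the bass the chord is in first inversion, so the figured bass is 6.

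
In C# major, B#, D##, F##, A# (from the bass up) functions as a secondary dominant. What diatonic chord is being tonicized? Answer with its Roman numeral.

iii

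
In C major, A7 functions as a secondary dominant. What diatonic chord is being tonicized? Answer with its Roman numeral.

ii

The chord is a dominant seventh chord on A.
A dominant resolves down a perfect fifth: A → D. In C major, D is scale degree 2, i.e. ii.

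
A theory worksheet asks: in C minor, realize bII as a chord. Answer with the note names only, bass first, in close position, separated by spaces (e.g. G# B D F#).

Scale degree 2 in C minor is D; lowering it a half step gives Db. bII is the Neapolitan chord — a major triad on the lowered second degree.
So the chord is Db-F-Ab, a major triad.

Db F Ab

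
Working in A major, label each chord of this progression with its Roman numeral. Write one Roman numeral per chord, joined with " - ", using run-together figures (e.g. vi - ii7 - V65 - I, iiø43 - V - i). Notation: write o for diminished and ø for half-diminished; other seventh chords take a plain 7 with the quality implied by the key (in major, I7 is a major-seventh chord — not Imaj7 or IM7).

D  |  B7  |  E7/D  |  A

D has root D, degree 4 in A major, so IV.
B7: chromatic; B is V of V, so V7/V.
E7/D: root E is the dominant; dominant seventh chord there is V42.
A: major triad on A = scale degree 1 → I.

IV - V7/V - V42 - I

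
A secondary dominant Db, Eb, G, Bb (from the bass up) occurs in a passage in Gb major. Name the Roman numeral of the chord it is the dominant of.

ii

The chord is a dominant seventh chord on Eb.
A dominant resolves down a perfect fifth: Eb → Ab. In Gb major, Ab is scale degree 2, i.e. ii.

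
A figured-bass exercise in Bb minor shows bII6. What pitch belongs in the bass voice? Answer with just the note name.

bII in Bb minor has root Cb; the chord is Cb-Eb-Gb.
The figure 6 means first inversion — the third is in the bass.

Eb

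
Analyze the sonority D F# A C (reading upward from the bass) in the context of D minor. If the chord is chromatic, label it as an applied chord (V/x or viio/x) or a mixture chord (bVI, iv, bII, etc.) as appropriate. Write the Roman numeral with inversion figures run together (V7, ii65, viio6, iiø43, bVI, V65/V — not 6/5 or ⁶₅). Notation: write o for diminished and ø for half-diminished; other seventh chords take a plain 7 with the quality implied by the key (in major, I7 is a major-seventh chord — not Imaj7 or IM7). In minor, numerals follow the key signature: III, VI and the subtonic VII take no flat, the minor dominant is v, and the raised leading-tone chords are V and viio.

The pitches D-F#-A-C form a dominant seventh chord rooted on D.
D is not a diatonic chord root with this quality in D minor, but it lies a perfect fifth above G (iv), so the chord functions as an applied dominant of iv.

V7/iv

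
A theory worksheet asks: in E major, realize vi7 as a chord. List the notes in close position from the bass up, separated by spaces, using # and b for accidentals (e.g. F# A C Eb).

C# E G# B

The numeral's case and figure indicate a minor seventh chord. In E major its root, the sixth degree, is C#.
Stacking thirds from C# gives C#-E-G#-B.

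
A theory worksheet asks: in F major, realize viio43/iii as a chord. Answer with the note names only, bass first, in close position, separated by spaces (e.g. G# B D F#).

D F G# B

The slash marks an applied leading-tone chord: viio of iii. In F major, iii is A, so the leading tone to it is G#, a half step below.
Building a fully diminished seventh chord on G# gives G#-B-D-F.
The figured bass 43 indicates second inversion, placing the fifth (D) in the bass: D-F-G#-B.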